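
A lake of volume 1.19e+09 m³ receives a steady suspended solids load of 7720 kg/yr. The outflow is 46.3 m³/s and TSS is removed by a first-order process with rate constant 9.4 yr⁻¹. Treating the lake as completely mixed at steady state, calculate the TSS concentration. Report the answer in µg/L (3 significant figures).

Outflow Q = 46.3 m³/s × 3.156e+07 s/yr = 1.461e+09 m³/yr.
Steady-state CSTR mass balance: W = Q·C + k·V·C, so C = W/(Q + kV).
Q + kV = 1.461e+09 + 9.4·1.19e+09 = 1.265e+10 m³/yr.
C = 7720/1.265e+10 = 6.104e-07 kg/m³ = 0.0006104 mg/L = 0.6104 µg/L.

0.610 µg/L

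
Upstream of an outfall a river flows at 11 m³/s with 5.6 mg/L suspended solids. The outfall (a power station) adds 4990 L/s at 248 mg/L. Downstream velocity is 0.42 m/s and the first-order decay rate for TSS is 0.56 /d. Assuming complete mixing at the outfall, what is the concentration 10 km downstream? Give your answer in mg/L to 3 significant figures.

4990 L/s = 4.99 m³/s.
After complete mixing, C₀ = (4.99·248 + 11·5.6) / 15.99 = 81.25 mg/L.
Travel time t = 1e+04 m / 0.42 m/s = 2.381e+04 s = 0.2756 d.
C = 81.25·exp(−0.56·0.2756) = 81.25·0.857 = 69.63 mg/L.

69.6 mg/L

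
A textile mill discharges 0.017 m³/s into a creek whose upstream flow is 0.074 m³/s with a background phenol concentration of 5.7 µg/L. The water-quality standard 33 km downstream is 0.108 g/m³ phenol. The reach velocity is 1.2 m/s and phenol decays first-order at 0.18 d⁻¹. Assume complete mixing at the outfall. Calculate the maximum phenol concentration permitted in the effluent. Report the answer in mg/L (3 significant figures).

0.587 mg/L

5.7 µg/L = 0.0057 mg/L.
Travel time to the compliance point: t = 3.3e+04/1.2 = 2.75e+04 s = 0.3183 d; decay factor exp(−0.18·0.3183) = 0.9443.
So the concentration just after mixing may be at most 0.108/0.9443 = 0.1144 mg/L.
Mass balance: 0.1144·0.091 = 0.017·Cₑ + 0.074·0.0057.
Cₑ = (0.01041 − 0.0004218) / 0.017 = 0.5874 mg/L.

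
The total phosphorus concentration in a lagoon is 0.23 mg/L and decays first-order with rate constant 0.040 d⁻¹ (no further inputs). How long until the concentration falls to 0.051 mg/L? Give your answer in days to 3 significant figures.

t = ln(C₀/C)/k = ln(0.23/0.051)/0.040 = 1.506/0.040 = 37.66 d.

37.7 d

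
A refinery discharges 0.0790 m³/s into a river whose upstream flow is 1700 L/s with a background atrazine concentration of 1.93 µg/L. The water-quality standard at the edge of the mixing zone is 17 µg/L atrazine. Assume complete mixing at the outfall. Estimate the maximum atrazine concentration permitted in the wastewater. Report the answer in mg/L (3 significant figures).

0.341 mg/L

1700 L/s = 1.7 m³/s.
1.93 µg/L = 0.00193 mg/L.
17 µg/L = 0.017 mg/L.
Mass balance: 0.017·1.779 = 0.079·Cₑ + 1.7·0.00193.
Cₑ = (0.03024 − 0.003281) / 0.079 = 0.3413 mg/L.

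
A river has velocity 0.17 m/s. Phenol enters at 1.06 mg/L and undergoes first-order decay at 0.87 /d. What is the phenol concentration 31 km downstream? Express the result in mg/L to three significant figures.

Travel time t = 31 km / 0.17 m/s = 3.1e+04/0.17 = 1.824e+05 s = 2.111 d.
First-order decay: C = 1.06·exp(−0.87·2.111) = 1.06·0.1594 = 0.169 mg/L.

0.169 mg/L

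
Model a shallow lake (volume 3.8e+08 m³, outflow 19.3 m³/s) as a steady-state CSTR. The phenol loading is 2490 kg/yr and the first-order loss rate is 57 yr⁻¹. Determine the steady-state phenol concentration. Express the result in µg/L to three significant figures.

0.112 µg/L

Outflow Q = 19.3 m³/s × 3.156e+07 s/yr = 6.091e+08 m³/yr.
Steady-state CSTR mass balance: W = Q·C + k·V·C, so C = W/(Q + kV).
Q + kV = 6.091e+08 + 57·3.8e+08 = 2.227e+10 m³/yr.
C = 2490/2.227e+10 = 1.118e-07 kg/m³ = 0.0001118 mg/L = 0.1118 µg/L.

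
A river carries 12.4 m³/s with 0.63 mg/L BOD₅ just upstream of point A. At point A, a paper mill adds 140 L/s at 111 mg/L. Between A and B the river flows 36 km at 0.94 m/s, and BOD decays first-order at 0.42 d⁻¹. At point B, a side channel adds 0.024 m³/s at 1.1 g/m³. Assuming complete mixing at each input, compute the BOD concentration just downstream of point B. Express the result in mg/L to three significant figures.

140 L/s = 0.14 m³/s.
After input A: C = (12.4·0.63 + 0.14·111) / 12.54 = 1.862 mg/L.
Over the 36 km reach to input B (t = 3.83e+04 s = 0.4433 d), decay gives C = 1.862·exp(−0.42·0.4433) = 1.546 mg/L.
After input B: C = (12.54·1.546 + 0.024·1.1) / 12.56 = 1.545 mg/L.

1.55 mg/L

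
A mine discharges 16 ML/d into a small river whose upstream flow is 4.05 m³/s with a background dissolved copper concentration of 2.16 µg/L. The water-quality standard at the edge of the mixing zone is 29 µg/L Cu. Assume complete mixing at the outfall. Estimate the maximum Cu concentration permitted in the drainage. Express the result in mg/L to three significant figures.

16 ML/d = 0.1852 m³/s.
2.16 µg/L = 0.00216 mg/L.
29 µg/L = 0.029 mg/L.
Mass balance: 0.029·4.235 = 0.1852·Cₑ + 4.05·0.00216.
Cₑ = (0.1228 − 0.008748) / 0.1852 = 0.616 mg/L.

0.616 mg/L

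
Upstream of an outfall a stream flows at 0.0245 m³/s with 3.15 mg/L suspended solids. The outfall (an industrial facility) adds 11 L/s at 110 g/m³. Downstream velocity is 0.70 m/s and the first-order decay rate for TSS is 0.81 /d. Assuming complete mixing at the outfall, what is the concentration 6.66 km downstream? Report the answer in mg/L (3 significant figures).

11 L/s = 0.011 m³/s.
After complete mixing, C₀ = (0.011·110 + 0.0245·3.15) / 0.0355 = 36.26 mg/L.
Travel time t = 6660 m / 0.70 m/s = 9514 s = 0.1101 d.
C = 36.26·exp(−0.81·0.1101) = 36.26·0.9147 = 33.16 mg/L.

33.2 mg/L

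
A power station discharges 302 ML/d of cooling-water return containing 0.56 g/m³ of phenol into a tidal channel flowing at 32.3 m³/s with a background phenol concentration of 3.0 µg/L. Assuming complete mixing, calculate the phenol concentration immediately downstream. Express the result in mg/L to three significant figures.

0.0574 mg/L

302 ML/d = 3.495 m³/s.
3.0 µg/L = 0.003 mg/L.
By mass balance at complete mixing, C = (3.495·0.56 + 32.3·0.003) / (3.495 + 32.3) = 2.054/35.8 = 0.05739 mg/L.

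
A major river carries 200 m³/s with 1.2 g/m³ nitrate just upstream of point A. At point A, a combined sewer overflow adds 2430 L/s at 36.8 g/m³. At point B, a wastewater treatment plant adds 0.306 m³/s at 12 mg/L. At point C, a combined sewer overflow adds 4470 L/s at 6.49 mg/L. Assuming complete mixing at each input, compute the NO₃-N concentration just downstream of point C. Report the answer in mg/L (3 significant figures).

2430 L/s = 2.43 m³/s.
After input A: C = (200·1.2 + 2.43·36.8) / 202.4 = 1.627 mg/L.
After input B: C = (202.4·1.627 + 0.306·12) / 202.7 = 1.643 mg/L.
4470 L/s = 4.47 m³/s.
After input C: C = (202.7·1.643 + 4.47·6.49) / 207.2 = 1.748 mg/L.

1.75 mg/L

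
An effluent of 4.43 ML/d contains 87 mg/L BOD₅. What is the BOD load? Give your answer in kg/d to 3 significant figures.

4.43 ML/d = 0.05127 m³/s.
Mass flux = Q·C = 0.05127 m³/s × 87 g/m³ = 4.461 g/s.
= 4.461 g/s × 86.4 = 385.4 kg/d.

385 kg/d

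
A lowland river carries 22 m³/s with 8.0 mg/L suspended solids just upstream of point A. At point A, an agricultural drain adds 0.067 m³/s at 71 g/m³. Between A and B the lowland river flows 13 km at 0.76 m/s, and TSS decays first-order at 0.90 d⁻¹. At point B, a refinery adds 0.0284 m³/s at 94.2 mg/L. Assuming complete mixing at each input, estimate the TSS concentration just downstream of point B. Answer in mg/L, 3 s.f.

6.97 mg/L

After input A: C = (22·8 + 0.067·71) / 22.07 = 8.191 mg/L.
Over the 13 km reach to input B (t = 1.711e+04 s = 0.198 d), decay gives C = 8.191·exp(−0.90·0.198) = 6.854 mg/L.
After input B: C = (22.07·6.854 + 0.0284·94.2) / 22.1 = 6.967 mg/L.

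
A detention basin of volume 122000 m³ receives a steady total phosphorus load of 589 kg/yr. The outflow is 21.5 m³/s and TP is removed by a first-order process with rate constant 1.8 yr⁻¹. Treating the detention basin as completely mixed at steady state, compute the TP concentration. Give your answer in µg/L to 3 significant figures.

Outflow Q = 21.5 m³/s × 3.156e+07 s/yr = 6.785e+08 m³/yr.
Steady-state CSTR mass balance: W = Q·C + k·V·C, so C = W/(Q + kV).
Q + kV = 6.785e+08 + 1.8·122000 = 6.787e+08 m³/yr.
C = 589/6.787e+08 = 8.678e-07 kg/m³ = 0.0008678 mg/L = 0.8678 µg/L.

0.868 µg/L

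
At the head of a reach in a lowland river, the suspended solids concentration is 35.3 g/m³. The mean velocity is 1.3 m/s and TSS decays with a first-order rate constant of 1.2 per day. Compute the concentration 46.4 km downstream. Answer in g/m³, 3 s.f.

Travel time t = 46.4 km / 1.3 m/s = 4.64e+04/1.3 = 3.569e+04 s = 0.4131 d.
First-order decay: C = 35.3·exp(−1.2·0.4131) = 35.3·0.6091 = 21.5 g/m³.

21.5 g/m³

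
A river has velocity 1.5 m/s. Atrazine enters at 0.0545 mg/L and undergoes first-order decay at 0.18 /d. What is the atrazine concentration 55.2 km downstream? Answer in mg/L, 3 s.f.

0.0505 mg/L

Travel time t = 55.2 km / 1.5 m/s = 5.52e+04/1.5 = 3.68e+04 s = 0.4259 d.
First-order decay: C = 0.0545·exp(−0.18·0.4259) = 0.0545·0.9262 = 0.05048 mg/L.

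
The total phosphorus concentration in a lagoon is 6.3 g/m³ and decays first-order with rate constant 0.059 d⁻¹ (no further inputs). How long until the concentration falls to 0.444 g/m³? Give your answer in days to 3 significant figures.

45.0 d

t = ln(C₀/C)/k = ln(6.3/0.444)/0.059 = 2.652/0.059 = 44.96 d.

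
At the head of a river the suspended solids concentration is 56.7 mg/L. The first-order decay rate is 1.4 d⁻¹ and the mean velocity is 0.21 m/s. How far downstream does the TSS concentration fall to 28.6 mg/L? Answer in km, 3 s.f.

From C = C₀·e^(−kt), t = ln(C₀/C)/k = ln(56.7/28.6)/1.4 = 0.6844/1.4 = 0.4888 d.
Distance = v·t = 0.21 m/s × 4.224e+04 s = 8869 m = 8.869 km.

8.87 km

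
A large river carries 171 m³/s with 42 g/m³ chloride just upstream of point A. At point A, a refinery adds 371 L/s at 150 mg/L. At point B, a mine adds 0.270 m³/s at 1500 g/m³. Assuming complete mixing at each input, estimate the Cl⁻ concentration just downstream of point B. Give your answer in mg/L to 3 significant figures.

371 L/s = 0.371 m³/s.
After input A: C = (171·42 + 0.371·150) / 171.4 = 42.23 mg/L.
After input B: C = (171.4·42.23 + 0.27·1500) / 171.6 = 44.53 mg/L.

44.5 mg/L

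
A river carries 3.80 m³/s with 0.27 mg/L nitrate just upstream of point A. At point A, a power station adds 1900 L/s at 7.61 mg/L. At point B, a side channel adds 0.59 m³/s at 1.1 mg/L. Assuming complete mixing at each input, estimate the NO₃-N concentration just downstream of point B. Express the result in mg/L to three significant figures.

2.57 mg/L

1900 L/s = 1.9 m³/s.
After input A: C = (3.8·0.27 + 1.9·7.61) / 5.7 = 2.717 mg/L.
After input B: C = (5.7·2.717 + 0.59·1.1) / 6.29 = 2.565 mg/L.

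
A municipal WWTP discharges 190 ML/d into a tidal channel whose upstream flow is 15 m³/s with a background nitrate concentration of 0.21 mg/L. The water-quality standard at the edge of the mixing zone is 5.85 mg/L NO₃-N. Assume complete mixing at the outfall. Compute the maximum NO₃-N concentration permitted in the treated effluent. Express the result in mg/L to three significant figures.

190 ML/d = 2.199 m³/s.
Mass balance: 5.85·17.2 = 2.199·Cₑ + 15·0.21.
Cₑ = (100.6 − 3.15) / 2.199 = 44.32 mg/L.

44.3 mg/L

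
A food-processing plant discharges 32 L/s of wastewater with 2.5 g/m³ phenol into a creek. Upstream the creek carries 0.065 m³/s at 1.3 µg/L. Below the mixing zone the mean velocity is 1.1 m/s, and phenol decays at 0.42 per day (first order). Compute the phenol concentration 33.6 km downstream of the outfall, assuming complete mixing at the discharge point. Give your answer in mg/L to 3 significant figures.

32 L/s = 0.032 m³/s.
1.3 µg/L = 0.0013 mg/L.
After complete mixing, C₀ = (0.032·2.5 + 0.065·0.0013) / 0.097 = 0.8256 mg/L.
Travel time t = 3.36e+04 m / 1.1 m/s = 3.055e+04 s = 0.3535 d.
C = 0.8256·exp(−0.42·0.3535) = 0.8256·0.862 = 0.7117 mg/L.

0.712 mg/L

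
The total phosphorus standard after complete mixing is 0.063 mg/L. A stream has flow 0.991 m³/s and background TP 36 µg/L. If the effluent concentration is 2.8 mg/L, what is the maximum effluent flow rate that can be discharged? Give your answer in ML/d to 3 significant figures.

0.845 ML/d

36 µg/L = 0.036 mg/L.
Mass balance at complete mixing: C_std·(Q_w + Q_r) = Q_w·C_e + Q_r·C_b.
Rearranging, Q_w = Q_r·(C_std − C_b)/(C_e − C_std) = 0.991·(0.063 − 0.036) / (2.8 − 0.063) = 0.009776 m³/s.
= 0.8446 ML/d.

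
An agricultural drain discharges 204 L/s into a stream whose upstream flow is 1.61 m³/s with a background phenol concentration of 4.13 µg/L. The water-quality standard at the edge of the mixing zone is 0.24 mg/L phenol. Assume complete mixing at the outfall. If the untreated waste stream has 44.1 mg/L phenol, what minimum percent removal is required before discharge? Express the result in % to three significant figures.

204 L/s = 0.204 m³/s.
4.13 µg/L = 0.00413 mg/L.
Mass balance: 0.24·1.814 = 0.204·Cₑ + 1.61·0.00413.
Cₑ = (0.4354 − 0.006649) / 0.204 = 2.102 mg/L.
Required removal = 1 − 2.102/44.1 = 95.23 %.

95.2 %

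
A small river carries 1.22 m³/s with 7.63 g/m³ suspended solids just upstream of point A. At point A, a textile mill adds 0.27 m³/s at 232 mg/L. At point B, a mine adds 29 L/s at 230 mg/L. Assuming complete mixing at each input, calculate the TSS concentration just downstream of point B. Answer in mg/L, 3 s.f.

51.8 mg/L

After input A: C = (1.22·7.63 + 0.27·232) / 1.49 = 48.29 mg/L.
29 L/s = 0.029 m³/s.
After input B: C = (1.49·48.29 + 0.029·230) / 1.519 = 51.76 mg/L.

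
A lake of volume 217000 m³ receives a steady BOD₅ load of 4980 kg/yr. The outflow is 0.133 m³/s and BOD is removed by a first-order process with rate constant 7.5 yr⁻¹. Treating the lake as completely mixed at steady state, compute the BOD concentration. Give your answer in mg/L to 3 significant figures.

0.855 mg/L

Outflow Q = 0.133 m³/s × 3.156e+07 s/yr = 4.197e+06 m³/yr.
Steady-state CSTR mass balance: W = Q·C + k·V·C, so C = W/(Q + kV).
Q + kV = 4.197e+06 + 7.5·217000 = 5.825e+06 m³/yr.
C = 4980/5.825e+06 = 0.000855 kg/m³ = 0.855 mg/L.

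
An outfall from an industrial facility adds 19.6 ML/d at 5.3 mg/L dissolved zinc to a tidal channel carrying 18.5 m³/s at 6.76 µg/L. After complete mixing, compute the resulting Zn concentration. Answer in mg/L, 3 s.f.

0.0709 mg/L

19.6 ML/d = 0.2269 m³/s.
6.76 µg/L = 0.00676 mg/L.
Conservation of mass across the mixing zone: C = (0.2269·5.3 + 18.5·0.00676) / (0.2269 + 18.5) = 1.327/18.73 = 0.07088 mg/L.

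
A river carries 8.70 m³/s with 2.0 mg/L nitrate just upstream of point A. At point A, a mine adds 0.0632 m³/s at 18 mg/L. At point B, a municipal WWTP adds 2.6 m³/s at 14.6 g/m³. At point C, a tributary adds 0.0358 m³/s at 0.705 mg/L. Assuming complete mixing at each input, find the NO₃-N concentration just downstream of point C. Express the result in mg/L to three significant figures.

After input A: C = (8.7·2 + 0.0632·18) / 8.763 = 2.115 mg/L.
After input B: C = (8.763·2.115 + 2.6·14.6) / 11.36 = 4.972 mg/L.
After input C: C = (11.36·4.972 + 0.0358·0.705) / 11.4 = 4.959 mg/L.

4.96 mg/L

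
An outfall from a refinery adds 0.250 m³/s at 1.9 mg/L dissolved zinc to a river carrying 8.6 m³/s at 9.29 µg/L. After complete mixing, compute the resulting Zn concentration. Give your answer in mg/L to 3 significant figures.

0.0627 mg/L

9.29 µg/L = 0.00929 mg/L.
By mass balance at complete mixing, C = (0.25·1.9 + 8.6·0.00929) / (0.25 + 8.6) = 0.5549/8.85 = 0.0627 mg/L.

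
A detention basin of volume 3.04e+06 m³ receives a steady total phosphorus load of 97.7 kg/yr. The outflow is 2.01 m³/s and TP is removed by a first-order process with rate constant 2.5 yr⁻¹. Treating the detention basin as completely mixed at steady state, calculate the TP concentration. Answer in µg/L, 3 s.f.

1.38 µg/L

Outflow Q = 2.01 m³/s × 3.156e+07 s/yr = 6.343e+07 m³/yr.
Steady-state CSTR mass balance: W = Q·C + k·V·C, so C = W/(Q + kV).
Q + kV = 6.343e+07 + 2.5·3.04e+06 = 7.103e+07 m³/yr.
C = 97.7/7.103e+07 = 1.375e-06 kg/m³ = 0.001375 mg/L = 1.375 µg/L.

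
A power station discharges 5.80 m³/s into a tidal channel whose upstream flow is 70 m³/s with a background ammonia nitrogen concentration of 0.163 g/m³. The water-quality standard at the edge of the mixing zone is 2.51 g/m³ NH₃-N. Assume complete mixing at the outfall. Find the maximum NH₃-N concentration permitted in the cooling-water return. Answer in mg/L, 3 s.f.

Mass balance: 2.51·75.8 = 5.8·Cₑ + 70·0.163.
Cₑ = (190.3 − 11.41) / 5.8 = 30.84 mg/L.

30.8 mg/L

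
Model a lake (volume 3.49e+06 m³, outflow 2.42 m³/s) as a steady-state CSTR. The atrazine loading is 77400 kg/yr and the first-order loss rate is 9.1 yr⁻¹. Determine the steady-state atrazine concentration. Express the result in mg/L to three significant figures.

0.716 mg/L

Outflow Q = 2.42 m³/s × 3.156e+07 s/yr = 7.637e+07 m³/yr.
Steady-state CSTR mass balance: W = Q·C + k·V·C, so C = W/(Q + kV).
Q + kV = 7.637e+07 + 9.1·3.49e+06 = 1.081e+08 m³/yr.
C = 77400/1.081e+08 = 0.0007158 kg/m³ = 0.7158 mg/L.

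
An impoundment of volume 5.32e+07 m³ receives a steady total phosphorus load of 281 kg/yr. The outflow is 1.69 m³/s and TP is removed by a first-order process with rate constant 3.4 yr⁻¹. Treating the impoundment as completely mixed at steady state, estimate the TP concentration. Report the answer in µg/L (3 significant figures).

Outflow Q = 1.69 m³/s × 3.156e+07 s/yr = 5.333e+07 m³/yr.
Steady-state CSTR mass balance: W = Q·C + k·V·C, so C = W/(Q + kV).
Q + kV = 5.333e+07 + 3.4·5.32e+07 = 2.342e+08 m³/yr.
C = 281/2.342e+08 = 1.2e-06 kg/m³ = 0.0012 mg/L = 1.2 µg/L.

1.20 µg/L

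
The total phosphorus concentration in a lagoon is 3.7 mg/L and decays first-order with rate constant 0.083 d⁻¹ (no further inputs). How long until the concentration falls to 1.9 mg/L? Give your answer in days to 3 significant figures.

8.03 d

t = ln(C₀/C)/k = ln(3.7/1.9)/0.083 = 0.6665/0.083 = 8.03 d.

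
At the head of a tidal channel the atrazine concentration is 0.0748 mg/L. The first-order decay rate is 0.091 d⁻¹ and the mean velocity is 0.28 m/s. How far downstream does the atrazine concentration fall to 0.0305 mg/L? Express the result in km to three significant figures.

238 km

From C = C₀·e^(−kt), t = ln(C₀/C)/k = ln(0.0748/0.0305)/0.091 = 0.8971/0.091 = 9.858 d.
Distance = v·t = 0.28 m/s × 8.517e+05 s = 2.385e+05 m = 238.5 km.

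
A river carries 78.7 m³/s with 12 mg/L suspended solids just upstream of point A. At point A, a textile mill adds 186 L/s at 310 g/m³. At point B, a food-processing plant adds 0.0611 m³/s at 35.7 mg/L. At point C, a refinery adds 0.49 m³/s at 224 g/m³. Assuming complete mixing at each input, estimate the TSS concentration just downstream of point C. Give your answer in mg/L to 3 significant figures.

186 L/s = 0.186 m³/s.
After input A: C = (78.7·12 + 0.186·310) / 78.89 = 12.7 mg/L.
After input B: C = (78.89·12.7 + 0.0611·35.7) / 78.95 = 12.72 mg/L.
After input C: C = (78.95·12.72 + 0.49·224) / 79.44 = 14.02 mg/L.

14.0 mg/L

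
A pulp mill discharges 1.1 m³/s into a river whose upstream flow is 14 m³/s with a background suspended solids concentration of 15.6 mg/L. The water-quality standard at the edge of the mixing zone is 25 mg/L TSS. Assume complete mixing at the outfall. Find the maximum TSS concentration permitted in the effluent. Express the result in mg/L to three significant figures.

145 mg/L

Mass balance: 25·15.1 = 1.1·Cₑ + 14·15.6.
Cₑ = (377.5 − 218.4) / 1.1 = 144.6 mg/L.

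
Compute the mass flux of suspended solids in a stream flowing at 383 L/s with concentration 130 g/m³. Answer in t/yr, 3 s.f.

1570 t/yr

383 L/s = 0.383 m³/s.
Mass flux = Q·C = 0.383 m³/s × 130 g/m³ = 49.79 g/s.
= 49.79 g/s × 31.56 = 1571 t/yr.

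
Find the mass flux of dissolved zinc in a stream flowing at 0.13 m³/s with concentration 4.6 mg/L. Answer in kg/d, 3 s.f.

Mass flux = Q·C = 0.13 m³/s × 4.6 g/m³ = 0.598 g/s.
= 0.598 g/s × 86.4 = 51.67 kg/d.

51.7 kg/d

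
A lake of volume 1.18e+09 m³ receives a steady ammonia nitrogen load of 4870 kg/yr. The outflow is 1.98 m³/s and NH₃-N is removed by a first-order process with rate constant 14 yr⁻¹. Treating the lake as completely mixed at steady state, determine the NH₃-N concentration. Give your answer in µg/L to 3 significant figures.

0.294 µg/L

Outflow Q = 1.98 m³/s × 3.156e+07 s/yr = 6.248e+07 m³/yr.
Steady-state CSTR mass balance: W = Q·C + k·V·C, so C = W/(Q + kV).
Q + kV = 6.248e+07 + 14·1.18e+09 = 1.658e+10 m³/yr.
C = 4870/1.658e+10 = 2.937e-07 kg/m³ = 0.0002937 mg/L = 0.2937 µg/L.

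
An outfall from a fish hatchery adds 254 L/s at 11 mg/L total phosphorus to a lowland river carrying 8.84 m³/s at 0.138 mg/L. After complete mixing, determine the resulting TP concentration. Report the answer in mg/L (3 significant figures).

254 L/s = 0.254 m³/s.
Conservation of mass across the mixing zone: C = (0.254·11 + 8.84·0.138) / (0.254 + 8.84) = 4.014/9.094 = 0.4414 mg/L.

0.441 mg/L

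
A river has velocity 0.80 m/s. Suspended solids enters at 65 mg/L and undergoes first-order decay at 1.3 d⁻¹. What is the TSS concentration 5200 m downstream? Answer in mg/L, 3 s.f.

58.9 mg/L

Travel time t = 5200 m / 0.80 m/s = 5200/0.80 = 6500 s = 0.07523 d.
First-order decay: C = 65·exp(−1.3·0.07523) = 65·0.9068 = 58.94 mg/L.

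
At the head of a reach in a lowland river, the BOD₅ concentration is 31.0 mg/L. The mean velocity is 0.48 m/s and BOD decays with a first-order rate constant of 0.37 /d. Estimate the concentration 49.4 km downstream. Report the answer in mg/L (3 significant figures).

20.0 mg/L

Travel time t = 49.4 km / 0.48 m/s = 4.94e+04/0.48 = 1.029e+05 s = 1.191 d.
First-order decay: C = 31.0·exp(−0.37·1.191) = 31.0·0.6436 = 19.95 mg/L.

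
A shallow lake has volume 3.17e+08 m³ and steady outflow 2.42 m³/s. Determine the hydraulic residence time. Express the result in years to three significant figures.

Q = 2.42 m³/s × 3.156e+07 s/yr = 7.637e+07 m³/yr.
Hydraulic residence time τ = V/Q = 3.17e+08/7.637e+07 = 4.151 yr.

4.15 yr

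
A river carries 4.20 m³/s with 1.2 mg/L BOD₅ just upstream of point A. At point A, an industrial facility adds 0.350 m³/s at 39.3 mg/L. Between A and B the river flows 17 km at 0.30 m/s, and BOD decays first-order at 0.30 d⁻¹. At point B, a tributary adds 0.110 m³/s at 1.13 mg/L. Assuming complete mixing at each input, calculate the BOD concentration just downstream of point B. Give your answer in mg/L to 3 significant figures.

3.34 mg/L

After input A: C = (4.2·1.2 + 0.35·39.3) / 4.55 = 4.131 mg/L.
Over the 17 km reach to input B (t = 5.667e+04 s = 0.6559 d), decay gives C = 4.131·exp(−0.30·0.6559) = 3.393 mg/L.
After input B: C = (4.55·3.393 + 0.11·1.13) / 4.66 = 3.34 mg/L.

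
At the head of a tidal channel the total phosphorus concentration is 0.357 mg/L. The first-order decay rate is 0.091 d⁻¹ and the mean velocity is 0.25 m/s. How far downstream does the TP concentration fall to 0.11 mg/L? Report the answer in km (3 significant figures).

279 km

From C = C₀·e^(−kt), t = ln(C₀/C)/k = ln(0.357/0.11)/0.091 = 1.177/0.091 = 12.94 d.
Distance = v·t = 0.25 m/s × 1.118e+06 s = 2.794e+05 m = 279.4 km.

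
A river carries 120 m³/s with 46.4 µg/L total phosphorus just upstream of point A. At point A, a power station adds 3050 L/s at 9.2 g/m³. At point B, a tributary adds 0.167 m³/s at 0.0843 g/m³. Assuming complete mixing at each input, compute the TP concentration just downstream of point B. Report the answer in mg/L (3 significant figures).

0.273 mg/L

46.4 µg/L = 0.0464 mg/L.
3050 L/s = 3.05 m³/s.
After input A: C = (120·0.0464 + 3.05·9.2) / 123 = 0.2733 mg/L.
After input B: C = (123·0.2733 + 0.167·0.0843) / 123.2 = 0.273 mg/L.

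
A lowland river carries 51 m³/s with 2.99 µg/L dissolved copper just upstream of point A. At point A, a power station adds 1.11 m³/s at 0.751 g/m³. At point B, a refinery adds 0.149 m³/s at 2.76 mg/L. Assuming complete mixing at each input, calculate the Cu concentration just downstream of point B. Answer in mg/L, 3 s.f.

0.0267 mg/L

2.99 µg/L = 0.00299 mg/L.
After input A: C = (51·0.00299 + 1.11·0.751) / 52.11 = 0.01892 mg/L.
After input B: C = (52.11·0.01892 + 0.149·2.76) / 52.26 = 0.02674 mg/L.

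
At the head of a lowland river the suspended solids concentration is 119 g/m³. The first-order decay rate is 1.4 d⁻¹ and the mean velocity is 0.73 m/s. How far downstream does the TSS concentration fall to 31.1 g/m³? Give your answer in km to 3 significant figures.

60.5 km

From C = C₀·e^(−kt), t = ln(C₀/C)/k = ln(119/31.1)/1.4 = 1.342/1.4 = 0.9585 d.
Distance = v·t = 0.73 m/s × 8.282e+04 s = 6.046e+04 m = 60.46 km.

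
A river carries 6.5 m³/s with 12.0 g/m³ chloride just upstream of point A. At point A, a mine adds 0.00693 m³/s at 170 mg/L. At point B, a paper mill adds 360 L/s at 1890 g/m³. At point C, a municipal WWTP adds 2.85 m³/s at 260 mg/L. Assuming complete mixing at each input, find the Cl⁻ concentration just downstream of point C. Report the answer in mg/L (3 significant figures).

After input A: C = (6.5·12 + 0.00693·170) / 6.507 = 12.17 mg/L.
360 L/s = 0.36 m³/s.
After input B: C = (6.507·12.17 + 0.36·1890) / 6.867 = 110.6 mg/L.
After input C: C = (6.867·110.6 + 2.85·260) / 9.717 = 154.4 mg/L.

154 mg/L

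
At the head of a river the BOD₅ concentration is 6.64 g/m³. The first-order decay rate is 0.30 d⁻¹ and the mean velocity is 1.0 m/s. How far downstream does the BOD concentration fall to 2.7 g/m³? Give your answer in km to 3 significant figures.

From C = C₀·e^(−kt), t = ln(C₀/C)/k = ln(6.64/2.7)/0.30 = 0.8999/0.30 = 3 d.
Distance = v·t = 1.0 m/s × 2.592e+05 s = 2.592e+05 m = 259.2 km.

259 km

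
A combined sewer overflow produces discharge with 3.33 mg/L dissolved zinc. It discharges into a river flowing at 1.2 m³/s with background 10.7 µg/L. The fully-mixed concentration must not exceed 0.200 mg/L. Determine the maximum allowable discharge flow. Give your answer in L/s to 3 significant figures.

10.7 µg/L = 0.0107 mg/L.
Mass balance at complete mixing: C_std·(Q_w + Q_r) = Q_w·C_e + Q_r·C_b.
Rearranging, Q_w = Q_r·(C_std − C_b)/(C_e − C_std) = 1.2·(0.2 − 0.0107) / (3.33 − 0.2) = 0.07258 m³/s.
= 72.58 L/s.

72.6 L/s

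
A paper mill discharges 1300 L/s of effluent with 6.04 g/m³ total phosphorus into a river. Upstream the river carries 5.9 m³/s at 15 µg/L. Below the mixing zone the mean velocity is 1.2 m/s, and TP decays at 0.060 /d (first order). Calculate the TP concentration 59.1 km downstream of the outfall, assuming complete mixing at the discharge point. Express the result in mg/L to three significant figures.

1.07 mg/L

1300 L/s = 1.3 m³/s.
15 µg/L = 0.015 mg/L.
After complete mixing, C₀ = (1.3·6.04 + 5.9·0.015) / 7.2 = 1.103 mg/L.
Travel time t = 5.91e+04 m / 1.2 m/s = 4.925e+04 s = 0.57 d.
C = 1.103·exp(−0.060·0.57) = 1.103·0.9664 = 1.066 mg/L.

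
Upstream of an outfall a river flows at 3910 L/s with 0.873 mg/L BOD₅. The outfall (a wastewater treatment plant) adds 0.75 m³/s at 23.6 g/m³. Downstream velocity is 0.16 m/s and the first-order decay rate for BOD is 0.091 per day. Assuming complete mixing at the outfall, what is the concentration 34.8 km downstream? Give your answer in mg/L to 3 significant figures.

3.60 mg/L

3910 L/s = 3.91 m³/s.
After complete mixing, C₀ = (0.75·23.6 + 3.91·0.873) / 4.66 = 4.531 mg/L.
Travel time t = 3.48e+04 m / 0.16 m/s = 2.175e+05 s = 2.517 d.
C = 4.531·exp(−0.091·2.517) = 4.531·0.7953 = 3.603 mg/L.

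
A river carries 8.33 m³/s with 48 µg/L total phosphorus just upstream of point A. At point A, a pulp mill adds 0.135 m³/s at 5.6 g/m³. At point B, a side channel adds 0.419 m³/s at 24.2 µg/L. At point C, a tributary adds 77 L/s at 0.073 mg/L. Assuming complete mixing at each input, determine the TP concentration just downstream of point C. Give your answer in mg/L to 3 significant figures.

48 µg/L = 0.048 mg/L.
After input A: C = (8.33·0.048 + 0.135·5.6) / 8.465 = 0.1365 mg/L.
24.2 µg/L = 0.0242 mg/L.
After input B: C = (8.465·0.1365 + 0.419·0.0242) / 8.884 = 0.1312 mg/L.
77 L/s = 0.077 m³/s.
After input C: C = (8.884·0.1312 + 0.077·0.073) / 8.961 = 0.1307 mg/L.

0.131 mg/L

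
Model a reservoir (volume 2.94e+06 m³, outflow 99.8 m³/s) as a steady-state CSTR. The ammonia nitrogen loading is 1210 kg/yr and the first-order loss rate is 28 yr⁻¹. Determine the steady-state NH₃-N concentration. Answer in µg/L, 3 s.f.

Outflow Q = 99.8 m³/s × 3.156e+07 s/yr = 3.149e+09 m³/yr.
Steady-state CSTR mass balance: W = Q·C + k·V·C, so C = W/(Q + kV).
Q + kV = 3.149e+09 + 28·2.94e+06 = 3.232e+09 m³/yr.
C = 1210/3.232e+09 = 3.744e-07 kg/m³ = 0.0003744 mg/L = 0.3744 µg/L.

0.374 µg/L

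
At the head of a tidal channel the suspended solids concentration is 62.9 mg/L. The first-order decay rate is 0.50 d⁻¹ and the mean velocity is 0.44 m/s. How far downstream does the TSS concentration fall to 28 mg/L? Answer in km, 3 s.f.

From C = C₀·e^(−kt), t = ln(C₀/C)/k = ln(62.9/28)/0.50 = 0.8093/0.50 = 1.619 d.
Distance = v·t = 0.44 m/s × 1.399e+05 s = 6.154e+04 m = 61.54 km.

61.5 km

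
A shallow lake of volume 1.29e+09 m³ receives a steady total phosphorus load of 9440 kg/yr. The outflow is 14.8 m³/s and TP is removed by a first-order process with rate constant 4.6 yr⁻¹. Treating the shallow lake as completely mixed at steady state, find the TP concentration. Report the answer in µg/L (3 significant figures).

1.47 µg/L

Outflow Q = 14.8 m³/s × 3.156e+07 s/yr = 4.671e+08 m³/yr.
Steady-state CSTR mass balance: W = Q·C + k·V·C, so C = W/(Q + kV).
Q + kV = 4.671e+08 + 4.6·1.29e+09 = 6.401e+09 m³/yr.
C = 9440/6.401e+09 = 1.475e-06 kg/m³ = 0.001475 mg/L = 1.475 µg/L.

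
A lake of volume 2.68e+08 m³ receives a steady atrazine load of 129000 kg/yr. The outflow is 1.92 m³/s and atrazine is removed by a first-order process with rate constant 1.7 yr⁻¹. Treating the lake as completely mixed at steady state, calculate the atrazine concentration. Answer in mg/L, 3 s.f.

Outflow Q = 1.92 m³/s × 3.156e+07 s/yr = 6.059e+07 m³/yr.
Steady-state CSTR mass balance: W = Q·C + k·V·C, so C = W/(Q + kV).
Q + kV = 6.059e+07 + 1.7·2.68e+08 = 5.162e+08 m³/yr.
C = 129000/5.162e+08 = 0.0002499 kg/m³ = 0.2499 mg/L.

0.250 mg/L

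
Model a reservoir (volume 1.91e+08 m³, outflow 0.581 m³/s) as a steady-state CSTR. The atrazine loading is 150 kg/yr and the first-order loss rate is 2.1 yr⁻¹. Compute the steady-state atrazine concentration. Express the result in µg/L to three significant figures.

Outflow Q = 0.581 m³/s × 3.156e+07 s/yr = 1.833e+07 m³/yr.
Steady-state CSTR mass balance: W = Q·C + k·V·C, so C = W/(Q + kV).
Q + kV = 1.833e+07 + 2.1·1.91e+08 = 4.194e+08 m³/yr.
C = 150/4.194e+08 = 3.576e-07 kg/m³ = 0.0003576 mg/L = 0.3576 µg/L.

0.358 µg/L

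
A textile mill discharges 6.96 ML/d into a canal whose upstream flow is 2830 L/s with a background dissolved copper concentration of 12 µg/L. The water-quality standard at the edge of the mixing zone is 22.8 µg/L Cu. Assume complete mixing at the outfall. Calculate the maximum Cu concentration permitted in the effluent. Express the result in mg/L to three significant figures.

0.402 mg/L

6.96 ML/d = 0.08056 m³/s.
2830 L/s = 2.83 m³/s.
12 µg/L = 0.012 mg/L.
22.8 µg/L = 0.0228 mg/L.
Mass balance: 0.0228·2.911 = 0.08056·Cₑ + 2.83·0.012.
Cₑ = (0.06636 − 0.03396) / 0.08056 = 0.4022 mg/L.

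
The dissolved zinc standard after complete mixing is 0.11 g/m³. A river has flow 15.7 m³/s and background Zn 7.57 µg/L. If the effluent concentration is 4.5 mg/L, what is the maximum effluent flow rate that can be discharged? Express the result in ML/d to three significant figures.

7.57 µg/L = 0.00757 mg/L.
Mass balance at complete mixing: C_std·(Q_w + Q_r) = Q_w·C_e + Q_r·C_b.
Rearranging, Q_w = Q_r·(C_std − C_b)/(C_e − C_std) = 15.7·(0.11 − 0.00757) / (4.5 − 0.11) = 0.3663 m³/s.
= 31.65 ML/d.

31.7 ML/d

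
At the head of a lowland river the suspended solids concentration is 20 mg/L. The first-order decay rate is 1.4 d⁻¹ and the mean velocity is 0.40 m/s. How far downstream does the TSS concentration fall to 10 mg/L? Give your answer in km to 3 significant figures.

17.1 km

From C = C₀·e^(−kt), t = ln(C₀/C)/k = ln(20/10)/1.4 = 0.6931/1.4 = 0.4951 d.
Distance = v·t = 0.40 m/s × 4.278e+04 s = 1.711e+04 m = 17.11 km.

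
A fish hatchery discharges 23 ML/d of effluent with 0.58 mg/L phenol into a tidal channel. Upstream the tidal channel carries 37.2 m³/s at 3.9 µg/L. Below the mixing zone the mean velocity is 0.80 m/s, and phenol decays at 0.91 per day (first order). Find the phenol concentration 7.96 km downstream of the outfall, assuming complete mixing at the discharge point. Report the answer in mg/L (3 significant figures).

0.00720 mg/L

23 ML/d = 0.2662 m³/s.
3.9 µg/L = 0.0039 mg/L.
After complete mixing, C₀ = (0.2662·0.58 + 37.2·0.0039) / 37.47 = 0.007993 mg/L.
Travel time t = 7960 m / 0.80 m/s = 9950 s = 0.1152 d.
C = 0.007993·exp(−0.91·0.1152) = 0.007993·0.9005 = 0.007198 mg/L.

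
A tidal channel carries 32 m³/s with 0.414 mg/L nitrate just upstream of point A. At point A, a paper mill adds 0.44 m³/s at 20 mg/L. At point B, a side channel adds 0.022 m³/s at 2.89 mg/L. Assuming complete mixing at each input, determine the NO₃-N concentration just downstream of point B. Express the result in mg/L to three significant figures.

0.681 mg/L

After input A: C = (32·0.414 + 0.44·20) / 32.44 = 0.6797 mg/L.
After input B: C = (32.44·0.6797 + 0.022·2.89) / 32.46 = 0.6812 mg/L.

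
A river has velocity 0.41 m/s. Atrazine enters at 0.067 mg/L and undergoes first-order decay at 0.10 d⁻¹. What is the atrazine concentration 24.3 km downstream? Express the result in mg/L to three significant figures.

0.0626 mg/L

Travel time t = 24.3 km / 0.41 m/s = 2.43e+04/0.41 = 5.927e+04 s = 0.686 d.
First-order decay: C = 0.067·exp(−0.10·0.686) = 0.067·0.9337 = 0.06256 mg/L.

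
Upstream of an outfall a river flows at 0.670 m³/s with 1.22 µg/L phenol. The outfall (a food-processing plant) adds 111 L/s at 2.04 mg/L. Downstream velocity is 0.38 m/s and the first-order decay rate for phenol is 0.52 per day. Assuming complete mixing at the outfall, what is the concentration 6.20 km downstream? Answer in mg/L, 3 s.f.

111 L/s = 0.111 m³/s.
1.22 µg/L = 0.00122 mg/L.
After complete mixing, C₀ = (0.111·2.04 + 0.67·0.00122) / 0.781 = 0.291 mg/L.
Travel time t = 6200 m / 0.38 m/s = 1.632e+04 s = 0.1888 d.
C = 0.291·exp(−0.52·0.1888) = 0.291·0.9065 = 0.2638 mg/L.

0.264 mg/L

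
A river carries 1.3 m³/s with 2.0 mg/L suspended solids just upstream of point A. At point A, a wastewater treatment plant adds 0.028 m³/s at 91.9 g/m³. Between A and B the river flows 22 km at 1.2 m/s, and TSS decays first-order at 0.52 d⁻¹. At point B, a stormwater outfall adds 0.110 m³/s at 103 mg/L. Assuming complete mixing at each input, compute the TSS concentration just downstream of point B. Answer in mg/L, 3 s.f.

11.1 mg/L

After input A: C = (1.3·2 + 0.028·91.9) / 1.328 = 3.895 mg/L.
Over the 22 km reach to input B (t = 1.833e+04 s = 0.2122 d), decay gives C = 3.895·exp(−0.52·0.2122) = 3.489 mg/L.
After input B: C = (1.328·3.489 + 0.11·103) / 1.438 = 11.1 mg/L.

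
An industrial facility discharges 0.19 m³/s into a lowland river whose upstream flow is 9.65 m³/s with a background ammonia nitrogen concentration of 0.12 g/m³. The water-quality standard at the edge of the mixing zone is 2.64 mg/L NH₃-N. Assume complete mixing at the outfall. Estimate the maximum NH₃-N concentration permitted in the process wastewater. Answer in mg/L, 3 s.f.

Mass balance: 2.64·9.84 = 0.19·Cₑ + 9.65·0.12.
Cₑ = (25.98 − 1.158) / 0.19 = 130.6 mg/L.

131 mg/L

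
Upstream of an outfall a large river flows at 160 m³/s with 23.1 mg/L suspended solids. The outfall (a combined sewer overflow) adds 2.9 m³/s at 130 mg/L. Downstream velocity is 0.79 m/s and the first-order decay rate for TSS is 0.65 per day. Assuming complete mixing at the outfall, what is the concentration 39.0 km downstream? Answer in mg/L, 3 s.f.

17.2 mg/L

After complete mixing, C₀ = (2.9·130 + 160·23.1) / 162.9 = 25 mg/L.
Travel time t = 3.9e+04 m / 0.79 m/s = 4.937e+04 s = 0.5714 d.
C = 25·exp(−0.65·0.5714) = 25·0.6898 = 17.25 mg/L.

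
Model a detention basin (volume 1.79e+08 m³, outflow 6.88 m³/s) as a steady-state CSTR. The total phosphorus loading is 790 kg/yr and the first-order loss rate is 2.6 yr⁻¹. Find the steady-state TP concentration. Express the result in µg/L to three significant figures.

1.16 µg/L

Outflow Q = 6.88 m³/s × 3.156e+07 s/yr = 2.171e+08 m³/yr.
Steady-state CSTR mass balance: W = Q·C + k·V·C, so C = W/(Q + kV).
Q + kV = 2.171e+08 + 2.6·1.79e+08 = 6.825e+08 m³/yr.
C = 790/6.825e+08 = 1.157e-06 kg/m³ = 0.001157 mg/L = 1.157 µg/L.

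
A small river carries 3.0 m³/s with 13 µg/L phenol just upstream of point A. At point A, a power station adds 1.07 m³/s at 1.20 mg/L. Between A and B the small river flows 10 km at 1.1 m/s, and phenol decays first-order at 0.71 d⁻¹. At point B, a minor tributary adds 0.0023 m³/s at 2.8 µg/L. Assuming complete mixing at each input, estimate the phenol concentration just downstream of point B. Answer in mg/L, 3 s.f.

13 µg/L = 0.013 mg/L.
After input A: C = (3·0.013 + 1.07·1.2) / 4.07 = 0.3251 mg/L.
Over the 10 km reach to input B (t = 9091 s = 0.1052 d), decay gives C = 0.3251·exp(−0.71·0.1052) = 0.3017 mg/L.
2.8 µg/L = 0.0028 mg/L.
After input B: C = (4.07·0.3017 + 0.0023·0.0028) / 4.072 = 0.3015 mg/L.

0.301 mg/L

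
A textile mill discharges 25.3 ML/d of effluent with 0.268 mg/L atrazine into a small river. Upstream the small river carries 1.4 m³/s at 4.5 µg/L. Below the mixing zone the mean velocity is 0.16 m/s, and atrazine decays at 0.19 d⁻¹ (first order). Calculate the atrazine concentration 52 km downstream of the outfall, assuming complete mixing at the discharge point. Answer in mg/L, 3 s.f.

0.0245 mg/L

25.3 ML/d = 0.2928 m³/s.
4.5 µg/L = 0.0045 mg/L.
After complete mixing, C₀ = (0.2928·0.268 + 1.4·0.0045) / 1.693 = 0.05008 mg/L.
Travel time t = 5.2e+04 m / 0.16 m/s = 3.25e+05 s = 3.762 d.
C = 0.05008·exp(−0.19·3.762) = 0.05008·0.4893 = 0.02451 mg/L.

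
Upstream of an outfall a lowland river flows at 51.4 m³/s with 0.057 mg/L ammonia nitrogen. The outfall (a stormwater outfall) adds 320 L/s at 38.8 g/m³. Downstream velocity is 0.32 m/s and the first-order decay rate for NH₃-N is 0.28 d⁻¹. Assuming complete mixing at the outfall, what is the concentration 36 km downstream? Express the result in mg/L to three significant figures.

0.206 mg/L

320 L/s = 0.32 m³/s.
After complete mixing, C₀ = (0.32·38.8 + 51.4·0.057) / 51.72 = 0.2967 mg/L.
Travel time t = 3.6e+04 m / 0.32 m/s = 1.125e+05 s = 1.302 d.
C = 0.2967·exp(−0.28·1.302) = 0.2967·0.6945 = 0.2061 mg/L.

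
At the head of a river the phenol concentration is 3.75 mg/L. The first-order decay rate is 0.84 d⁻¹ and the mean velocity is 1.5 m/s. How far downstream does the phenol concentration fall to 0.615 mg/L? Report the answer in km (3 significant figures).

From C = C₀·e^(−kt), t = ln(C₀/C)/k = ln(3.75/0.615)/0.84 = 1.808/0.84 = 2.152 d.
Distance = v·t = 1.5 m/s × 1.86e+05 s = 2.789e+05 m = 278.9 km.

279 km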